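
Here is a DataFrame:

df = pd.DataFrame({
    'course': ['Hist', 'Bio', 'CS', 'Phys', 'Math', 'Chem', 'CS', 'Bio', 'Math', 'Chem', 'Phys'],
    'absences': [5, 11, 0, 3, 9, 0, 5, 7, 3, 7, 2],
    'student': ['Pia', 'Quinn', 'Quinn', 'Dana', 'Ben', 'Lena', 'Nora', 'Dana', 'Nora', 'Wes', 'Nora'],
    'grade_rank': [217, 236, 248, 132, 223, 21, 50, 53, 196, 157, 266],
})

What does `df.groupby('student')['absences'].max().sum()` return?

group by student, max of absences:
student
Ben       9
Dana      7
Lena      0
Nora      5
Pia       5
Quinn    11
Wes       7
Name: absences, dtype: int64
Finally, sum of the resulting series = 44.

44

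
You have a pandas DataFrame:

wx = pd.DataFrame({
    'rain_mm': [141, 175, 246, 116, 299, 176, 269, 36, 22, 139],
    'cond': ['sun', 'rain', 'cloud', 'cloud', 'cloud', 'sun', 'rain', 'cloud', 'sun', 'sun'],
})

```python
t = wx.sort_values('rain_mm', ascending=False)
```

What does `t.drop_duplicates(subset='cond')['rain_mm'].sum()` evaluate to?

sort by rain_mm descending:
   rain_mm   cond
4      299  cloud
6      269   rain
2      246  cloud
5      176    sun
1      175   rain
0      141    sun
9      139    sun
3      116  cloud
7       36  cloud
8       22    sun
drop duplicate cond (keep=first):
   rain_mm   cond
4      299  cloud
6      269   rain
5      176    sun
Reading off the sum of column 'rain_mm', we get 744.

744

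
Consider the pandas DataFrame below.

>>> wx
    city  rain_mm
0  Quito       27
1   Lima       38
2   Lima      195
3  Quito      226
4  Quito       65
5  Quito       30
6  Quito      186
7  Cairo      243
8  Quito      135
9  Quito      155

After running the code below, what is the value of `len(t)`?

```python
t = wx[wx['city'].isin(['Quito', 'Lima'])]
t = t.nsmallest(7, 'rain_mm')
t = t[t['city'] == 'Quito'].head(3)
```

3

filter rows where city in ['Quito', 'Lima']:
    city  rain_mm
0  Quito       27
1   Lima       38
2   Lima      195
3  Quito      226
4  Quito       65
5  Quito       30
6  Quito      186
8  Quito      135
9  Quito      155
take 7 rows with smallest rain_mm:
    city  rain_mm
0  Quito       27
5  Quito       30
1   Lima       38
4  Quito       65
8  Quito      135
9  Quito      155
6  Quito      186
filter rows where city == 'Quito':
    city  rain_mm
0  Quito       27
5  Quito       30
4  Quito       65
8  Quito      135
9  Quito      155
6  Quito      186
take first 3 rows:
    city  rain_mm
0  Quito       27
5  Quito       30
4  Quito       65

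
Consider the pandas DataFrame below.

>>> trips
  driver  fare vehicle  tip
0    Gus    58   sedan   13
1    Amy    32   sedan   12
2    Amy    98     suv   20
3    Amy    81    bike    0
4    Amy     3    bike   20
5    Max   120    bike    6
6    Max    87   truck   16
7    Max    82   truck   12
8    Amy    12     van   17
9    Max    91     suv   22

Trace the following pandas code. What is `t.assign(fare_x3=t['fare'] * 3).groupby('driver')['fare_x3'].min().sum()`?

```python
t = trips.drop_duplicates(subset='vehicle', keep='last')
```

drop duplicate vehicle (keep=last):
  driver  fare vehicle  tip
1    Amy    32   sedan   12
5    Max   120    bike    6
7    Max    82   truck   12
8    Amy    12     van   17
9    Max    91     suv   22
add column fare_x3 = t['fare'] * 3:
  driver  fare vehicle  tip  fare_x3
1    Amy    32   sedan   12       96
5    Max   120    bike    6      360
7    Max    82   truck   12      246
8    Amy    12     van   17       36
9    Max    91     suv   22      273
group by driver, min of fare_x3:
driver
Amy     36
Max    246
Name: fare_x3, dtype: int64

282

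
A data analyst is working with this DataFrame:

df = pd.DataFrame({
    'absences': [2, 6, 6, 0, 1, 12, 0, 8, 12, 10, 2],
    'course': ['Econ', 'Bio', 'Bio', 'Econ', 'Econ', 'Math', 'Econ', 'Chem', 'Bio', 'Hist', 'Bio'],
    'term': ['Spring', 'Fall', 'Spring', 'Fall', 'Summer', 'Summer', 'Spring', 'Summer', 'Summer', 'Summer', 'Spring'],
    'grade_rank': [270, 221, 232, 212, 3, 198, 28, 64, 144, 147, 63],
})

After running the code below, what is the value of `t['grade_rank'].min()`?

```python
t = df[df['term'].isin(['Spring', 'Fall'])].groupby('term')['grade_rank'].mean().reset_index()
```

filter rows where term in ['Spring', 'Fall']:
    absences course    term  grade_rank
0          2   Econ  Spring         270
1          6    Bio    Fall         221
2          6    Bio  Spring         232
3          0   Econ    Fall         212
6          0   Econ  Spring          28
10         2    Bio  Spring          63
group by term, mean of grade_rank:
term
Fall      216.50
Spring    148.25
Name: grade_rank, dtype: float64
reset_index():
     term  grade_rank
0    Fall      216.50
1  Spring      148.25
Hence 148.25.

148.25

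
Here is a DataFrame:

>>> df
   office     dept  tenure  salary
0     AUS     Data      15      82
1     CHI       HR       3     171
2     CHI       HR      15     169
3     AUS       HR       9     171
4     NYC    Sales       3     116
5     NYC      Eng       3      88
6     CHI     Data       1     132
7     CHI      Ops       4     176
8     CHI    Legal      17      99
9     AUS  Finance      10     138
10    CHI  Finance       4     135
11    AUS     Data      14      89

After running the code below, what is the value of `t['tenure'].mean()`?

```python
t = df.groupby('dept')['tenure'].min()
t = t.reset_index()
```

group by dept, min of tenure:
dept
Data        1
Eng         3
Finance     4
HR          3
Legal      17
Ops         4
Sales       3
Name: tenure, dtype: int64
reset_index():
      dept  tenure
0     Data       1
1      Eng       3
2  Finance       4
3       HR       3
4    Legal      17
5      Ops       4
6    Sales       3

5.0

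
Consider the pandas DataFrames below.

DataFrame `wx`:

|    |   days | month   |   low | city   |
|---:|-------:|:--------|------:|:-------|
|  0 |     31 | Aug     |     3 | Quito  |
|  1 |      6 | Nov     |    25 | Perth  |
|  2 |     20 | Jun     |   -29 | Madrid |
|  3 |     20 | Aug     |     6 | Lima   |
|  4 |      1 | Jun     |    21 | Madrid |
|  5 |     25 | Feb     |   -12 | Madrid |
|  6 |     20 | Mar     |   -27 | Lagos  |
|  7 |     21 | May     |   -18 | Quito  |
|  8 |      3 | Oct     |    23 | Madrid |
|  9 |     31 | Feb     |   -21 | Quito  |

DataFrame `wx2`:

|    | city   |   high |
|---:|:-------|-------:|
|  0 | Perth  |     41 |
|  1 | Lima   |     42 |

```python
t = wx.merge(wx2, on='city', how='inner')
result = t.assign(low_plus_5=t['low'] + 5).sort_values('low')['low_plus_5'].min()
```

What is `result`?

merge on 'city' (how='inner') → 2 rows:
   days month  low   city  high
0     6   Nov   25  Perth    41
1    20   Aug    6   Lima    42
add column low_plus_5 = t['low'] + 5:
   days month  low   city  high  low_plus_5
0     6   Nov   25  Perth    41          30
1    20   Aug    6   Lima    42          11
sort by low:
   days month  low   city  high  low_plus_5
1    20   Aug    6   Lima    42          11
0     6   Nov   25  Perth    41          30
So min() = 11.

11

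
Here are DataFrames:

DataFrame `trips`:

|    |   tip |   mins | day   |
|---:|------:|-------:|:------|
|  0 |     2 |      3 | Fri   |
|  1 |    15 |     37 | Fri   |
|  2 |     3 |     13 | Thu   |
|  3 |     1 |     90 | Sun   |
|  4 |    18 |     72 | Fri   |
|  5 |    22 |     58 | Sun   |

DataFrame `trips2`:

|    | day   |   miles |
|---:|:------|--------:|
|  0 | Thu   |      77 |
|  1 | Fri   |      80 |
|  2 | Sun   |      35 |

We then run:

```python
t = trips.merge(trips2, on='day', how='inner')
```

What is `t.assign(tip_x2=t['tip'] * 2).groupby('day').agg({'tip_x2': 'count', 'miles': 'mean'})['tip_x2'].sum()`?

6

merge on 'day' (how='inner') → 6 rows:
   tip  mins  day  miles
0    2     3  Fri     80
1   15    37  Fri     80
2    3    13  Thu     77
3    1    90  Sun     35
4   18    72  Fri     80
5   22    58  Sun     35
add column tip_x2 = t['tip'] * 2:
   tip  mins  day  miles  tip_x2
0    2     3  Fri     80       4
1   15    37  Fri     80      30
2    3    13  Thu     77       6
3    1    90  Sun     35       2
4   18    72  Fri     80      36
5   22    58  Sun     35      44
group by day: count(tip_x2), mean(miles):
     tip_x2  miles
day               
Fri       3   80.0
Sun       2   35.0
Thu       1   77.0
Then the sum of column 'tip_x2': 6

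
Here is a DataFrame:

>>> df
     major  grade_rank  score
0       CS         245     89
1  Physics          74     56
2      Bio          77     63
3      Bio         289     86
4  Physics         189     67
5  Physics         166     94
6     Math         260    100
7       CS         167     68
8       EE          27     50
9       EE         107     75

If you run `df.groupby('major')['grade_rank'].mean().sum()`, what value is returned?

859.0

group by major, mean of grade_rank:
major
Bio        183.0
CS         206.0
EE          67.0
Math       260.0
Physics    143.0
Name: grade_rank, dtype: float64
sum of the resulting series → 859.0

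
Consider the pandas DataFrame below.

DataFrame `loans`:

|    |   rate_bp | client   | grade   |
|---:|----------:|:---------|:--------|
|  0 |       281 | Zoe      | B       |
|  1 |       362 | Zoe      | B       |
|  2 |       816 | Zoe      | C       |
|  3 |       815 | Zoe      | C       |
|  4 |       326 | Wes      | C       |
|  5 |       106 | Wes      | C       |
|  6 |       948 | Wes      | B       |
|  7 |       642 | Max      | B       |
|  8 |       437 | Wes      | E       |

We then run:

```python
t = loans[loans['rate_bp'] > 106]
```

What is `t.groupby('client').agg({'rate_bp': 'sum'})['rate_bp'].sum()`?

filter rows where rate_bp > 106:
   rate_bp client grade
0      281    Zoe     B
1      362    Zoe     B
2      816    Zoe     C
3      815    Zoe     C
4      326    Wes     C
6      948    Wes     B
7      642    Max     B
8      437    Wes     E
group by client, sum of rate_bp:
        rate_bp
client         
Max         642
Wes        1711
Zoe        2274
Then the sum of column 'rate_bp': 4627

4627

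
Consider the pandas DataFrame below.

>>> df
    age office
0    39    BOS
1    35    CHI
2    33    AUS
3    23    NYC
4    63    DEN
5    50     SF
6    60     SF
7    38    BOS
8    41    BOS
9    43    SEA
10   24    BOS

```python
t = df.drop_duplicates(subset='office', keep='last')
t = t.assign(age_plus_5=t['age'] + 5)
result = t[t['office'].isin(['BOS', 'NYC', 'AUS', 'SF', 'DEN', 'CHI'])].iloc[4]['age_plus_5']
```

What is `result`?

65

drop duplicate office (keep=last):
    age office
1    35    CHI
2    33    AUS
3    23    NYC
4    63    DEN
6    60     SF
9    43    SEA
10   24    BOS
add column age_plus_5 = t['age'] + 5:
    age office  age_plus_5
1    35    CHI          40
2    33    AUS          38
3    23    NYC          28
4    63    DEN          68
6    60     SF          65
9    43    SEA          48
10   24    BOS          29
filter rows where office in ['BOS', 'NYC', 'AUS', 'SF', 'DEN', 'CHI']:
    age office  age_plus_5
1    35    CHI          40
2    33    AUS          38
3    23    NYC          28
4    63    DEN          68
6    60     SF          65
10   24    BOS          29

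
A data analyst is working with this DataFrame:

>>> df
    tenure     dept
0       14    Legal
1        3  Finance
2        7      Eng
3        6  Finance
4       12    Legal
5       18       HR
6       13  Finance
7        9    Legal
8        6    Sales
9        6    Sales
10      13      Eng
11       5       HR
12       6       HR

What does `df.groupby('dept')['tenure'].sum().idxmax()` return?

group by dept, sum of tenure:
dept
Eng        20
Finance    22
HR         29
Legal      35
Sales      12
Name: tenure, dtype: int64
Then the label with the largest value: Legal

Legal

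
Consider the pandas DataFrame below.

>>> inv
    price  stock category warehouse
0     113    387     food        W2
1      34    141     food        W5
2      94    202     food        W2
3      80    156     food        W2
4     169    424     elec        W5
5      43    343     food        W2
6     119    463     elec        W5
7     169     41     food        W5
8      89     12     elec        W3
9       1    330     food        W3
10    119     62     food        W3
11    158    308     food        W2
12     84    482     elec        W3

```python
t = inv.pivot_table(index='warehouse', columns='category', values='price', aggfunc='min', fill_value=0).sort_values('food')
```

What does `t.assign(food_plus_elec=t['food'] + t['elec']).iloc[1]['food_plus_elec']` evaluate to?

153

pivot: rows=warehouse, cols=category, min(price):
category   elec  food
warehouse            
W2            0    43
W3           84     1
W5          119    34
sort by food:
category   elec  food
warehouse            
W3           84     1
W5          119    34
W2            0    43
add column food_plus_elec = t['food'] + t['elec']:
category   elec  food  food_plus_elec
warehouse                            
W3           84     1              85
W5          119    34             153
W2            0    43              43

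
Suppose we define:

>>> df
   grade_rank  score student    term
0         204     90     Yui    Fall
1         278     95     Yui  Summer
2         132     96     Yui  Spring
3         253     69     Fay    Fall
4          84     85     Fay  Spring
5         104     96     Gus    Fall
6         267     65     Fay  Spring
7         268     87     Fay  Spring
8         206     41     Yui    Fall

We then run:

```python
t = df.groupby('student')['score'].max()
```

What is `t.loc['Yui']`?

group by student, max of score:
student
Fay    87
Gus    96
Yui    96
Name: score, dtype: int64

96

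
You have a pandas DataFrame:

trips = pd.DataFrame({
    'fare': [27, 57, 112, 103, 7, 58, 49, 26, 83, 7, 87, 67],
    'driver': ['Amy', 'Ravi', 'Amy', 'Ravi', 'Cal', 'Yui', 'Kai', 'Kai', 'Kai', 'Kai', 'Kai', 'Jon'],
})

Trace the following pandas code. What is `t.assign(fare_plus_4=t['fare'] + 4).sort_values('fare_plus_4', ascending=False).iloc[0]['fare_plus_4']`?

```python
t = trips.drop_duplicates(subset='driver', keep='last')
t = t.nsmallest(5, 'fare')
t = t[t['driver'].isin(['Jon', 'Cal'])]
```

71

drop duplicate driver (keep=last):
    fare driver
2    112    Amy
3    103   Ravi
4      7    Cal
5     58    Yui
10    87    Kai
11    67    Jon
take 5 rows with smallest fare:
    fare driver
4      7    Cal
5     58    Yui
11    67    Jon
10    87    Kai
3    103   Ravi
filter rows where driver in ['Jon', 'Cal']:
    fare driver
4      7    Cal
11    67    Jon
add column fare_plus_4 = t['fare'] + 4:
    fare driver  fare_plus_4
4      7    Cal           11
11    67    Jon           71
sort by fare_plus_4 descending:
    fare driver  fare_plus_4
11    67    Jon           71
4      7    Cal           11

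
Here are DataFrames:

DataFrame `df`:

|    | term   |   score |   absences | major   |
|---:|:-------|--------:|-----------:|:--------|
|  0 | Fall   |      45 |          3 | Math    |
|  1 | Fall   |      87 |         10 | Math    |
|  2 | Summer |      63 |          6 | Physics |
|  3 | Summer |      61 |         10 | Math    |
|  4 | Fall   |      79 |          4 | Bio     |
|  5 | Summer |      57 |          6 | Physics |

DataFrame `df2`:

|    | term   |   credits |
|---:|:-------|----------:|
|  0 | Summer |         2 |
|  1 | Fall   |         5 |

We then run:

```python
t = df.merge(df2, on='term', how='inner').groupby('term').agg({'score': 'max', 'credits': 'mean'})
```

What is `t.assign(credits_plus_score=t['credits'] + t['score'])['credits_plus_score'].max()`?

92.0

merge on 'term' (how='inner') → 6 rows:
     term  score  absences    major  credits
0    Fall     45         3     Math        5
1    Fall     87        10     Math        5
2  Summer     63         6  Physics        2
3  Summer     61        10     Math        2
4    Fall     79         4      Bio        5
5  Summer     57         6  Physics        2
group by term: max(score), mean(credits):
        score  credits
term                  
Fall       87      5.0
Summer     63      2.0
add column credits_plus_score = t['credits'] + t['score']:
        score  credits  credits_plus_score
term                                      
Fall       87      5.0                92.0
Summer     63      2.0                65.0
Hence 92.0.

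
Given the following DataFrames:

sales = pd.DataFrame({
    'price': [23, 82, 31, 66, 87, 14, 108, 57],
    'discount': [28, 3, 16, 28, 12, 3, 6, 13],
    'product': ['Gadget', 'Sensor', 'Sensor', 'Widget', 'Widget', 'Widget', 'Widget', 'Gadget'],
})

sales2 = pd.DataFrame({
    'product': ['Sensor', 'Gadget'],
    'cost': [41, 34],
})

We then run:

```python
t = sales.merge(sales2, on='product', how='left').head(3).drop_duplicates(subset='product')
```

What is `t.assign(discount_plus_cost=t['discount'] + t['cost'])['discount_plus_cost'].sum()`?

106.0

merge on 'product' (how='left') → 8 rows:
   price  discount product  cost
0     23        28  Gadget  34.0
1     82         3  Sensor  41.0
2     31        16  Sensor  41.0
3     66        28  Widget   NaN
4     87        12  Widget   NaN
5     14         3  Widget   NaN
6    108         6  Widget   NaN
7     57        13  Gadget  34.0
take first 3 rows:
   price  discount product  cost
0     23        28  Gadget  34.0
1     82         3  Sensor  41.0
2     31        16  Sensor  41.0
drop duplicate product (keep=first):
   price  discount product  cost
0     23        28  Gadget  34.0
1     82         3  Sensor  41.0
add column discount_plus_cost = t['discount'] + t['cost']:
   price  discount product  cost  discount_plus_cost
0     23        28  Gadget  34.0                62.0
1     82         3  Sensor  41.0                44.0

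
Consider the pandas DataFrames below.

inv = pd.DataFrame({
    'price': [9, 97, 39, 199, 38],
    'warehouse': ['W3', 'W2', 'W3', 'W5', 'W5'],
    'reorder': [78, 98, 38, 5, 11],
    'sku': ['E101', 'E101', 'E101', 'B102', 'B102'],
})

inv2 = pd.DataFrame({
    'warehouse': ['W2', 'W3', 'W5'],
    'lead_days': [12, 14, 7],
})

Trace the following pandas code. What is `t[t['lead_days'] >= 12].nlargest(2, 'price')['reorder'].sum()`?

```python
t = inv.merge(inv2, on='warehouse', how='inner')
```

136

merge on 'warehouse' (how='inner') → 5 rows:
   price warehouse  reorder   sku  lead_days
0      9        W3       78  E101         14
1     97        W2       98  E101         12
2     39        W3       38  E101         14
3    199        W5        5  B102          7
4     38        W5       11  B102          7
filter rows where lead_days >= 12:
   price warehouse  reorder   sku  lead_days
0      9        W3       78  E101         14
1     97        W2       98  E101         12
2     39        W3       38  E101         14
take 2 rows with largest price:
   price warehouse  reorder   sku  lead_days
1     97        W2       98  E101         12
2     39        W3       38  E101         14
So sum() = 136.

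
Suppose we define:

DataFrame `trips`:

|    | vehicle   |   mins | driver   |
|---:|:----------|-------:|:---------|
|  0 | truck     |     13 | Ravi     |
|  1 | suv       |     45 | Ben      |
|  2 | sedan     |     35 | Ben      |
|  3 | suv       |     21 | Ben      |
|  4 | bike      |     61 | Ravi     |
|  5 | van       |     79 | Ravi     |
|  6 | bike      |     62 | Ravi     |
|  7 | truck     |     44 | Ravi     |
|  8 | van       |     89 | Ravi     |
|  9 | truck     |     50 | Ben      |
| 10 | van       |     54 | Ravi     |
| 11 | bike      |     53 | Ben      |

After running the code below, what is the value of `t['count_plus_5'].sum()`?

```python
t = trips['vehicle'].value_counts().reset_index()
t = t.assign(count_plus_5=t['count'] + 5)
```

value_counts of vehicle:
vehicle
truck    3
bike     3
van      3
suv      2
sedan    1
Name: count, dtype: int64
reset_index():
  vehicle  count
0   truck      3
1    bike      3
2     van      3
3     suv      2
4   sedan      1
add column count_plus_5 = t['count'] + 5:
  vehicle  count  count_plus_5
0   truck      3             8
1    bike      3             8
2     van      3             8
3     suv      2             7
4   sedan      1             6
Taking the sum of column 'count_plus_5' gives 37.

37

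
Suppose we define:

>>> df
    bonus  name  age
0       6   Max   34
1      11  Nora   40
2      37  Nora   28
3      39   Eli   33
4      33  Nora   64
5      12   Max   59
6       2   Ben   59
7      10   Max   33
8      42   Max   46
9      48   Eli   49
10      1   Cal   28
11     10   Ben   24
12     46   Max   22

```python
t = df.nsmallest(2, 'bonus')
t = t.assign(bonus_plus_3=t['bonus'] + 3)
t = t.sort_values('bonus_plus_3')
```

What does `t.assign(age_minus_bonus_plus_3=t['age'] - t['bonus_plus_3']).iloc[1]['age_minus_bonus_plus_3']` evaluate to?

take 2 rows with smallest bonus:
    bonus name  age
10      1  Cal   28
6       2  Ben   59
add column bonus_plus_3 = t['bonus'] + 3:
    bonus name  age  bonus_plus_3
10      1  Cal   28             4
6       2  Ben   59             5
sort by bonus_plus_3:
    bonus name  age  bonus_plus_3
10      1  Cal   28             4
6       2  Ben   59             5
add column age_minus_bonus_plus_3 = t['age'] - t['bonus_plus_3']:
    bonus name  age  bonus_plus_3  age_minus_bonus_plus_3
10      1  Cal   28             4                      24
6       2  Ben   59             5                      54
Then the value at position 1, column 'age_minus_bonus_plus_3': 54

54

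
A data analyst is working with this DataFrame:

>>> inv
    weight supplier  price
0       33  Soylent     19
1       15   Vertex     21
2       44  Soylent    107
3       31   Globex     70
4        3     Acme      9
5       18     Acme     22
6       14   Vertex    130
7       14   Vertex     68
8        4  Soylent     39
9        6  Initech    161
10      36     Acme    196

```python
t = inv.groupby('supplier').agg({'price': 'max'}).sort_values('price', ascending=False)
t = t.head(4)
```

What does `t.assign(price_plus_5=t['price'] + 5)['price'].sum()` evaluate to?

group by supplier, max of price:
          price
supplier       
Acme        196
Globex       70
Initech     161
Soylent     107
Vertex      130
sort by price descending:
          price
supplier       
Acme        196
Initech     161
Vertex      130
Soylent     107
Globex       70
take first 4 rows:
          price
supplier       
Acme        196
Initech     161
Vertex      130
Soylent     107
add column price_plus_5 = t['price'] + 5:
          price  price_plus_5
supplier                     
Acme        196           201
Initech     161           166
Vertex      130           135
Soylent     107           112
Then the sum of column 'price': 594

594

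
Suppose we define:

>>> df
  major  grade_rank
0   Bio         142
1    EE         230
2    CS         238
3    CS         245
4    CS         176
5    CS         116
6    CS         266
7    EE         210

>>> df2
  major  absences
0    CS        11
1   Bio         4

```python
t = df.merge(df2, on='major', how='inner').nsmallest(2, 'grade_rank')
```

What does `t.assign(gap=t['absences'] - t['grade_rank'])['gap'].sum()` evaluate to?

-243

merge on 'major' (how='inner') → 6 rows:
  major  grade_rank  absences
0   Bio         142         4
1    CS         238        11
2    CS         245        11
3    CS         176        11
4    CS         116        11
5    CS         266        11
take 2 rows with smallest grade_rank:
  major  grade_rank  absences
4    CS         116        11
0   Bio         142         4
add column gap = t['absences'] - t['grade_rank']:
  major  grade_rank  absences  gap
4    CS         116        11 -105
0   Bio         142         4 -138
The sum of column 'gap' is -243.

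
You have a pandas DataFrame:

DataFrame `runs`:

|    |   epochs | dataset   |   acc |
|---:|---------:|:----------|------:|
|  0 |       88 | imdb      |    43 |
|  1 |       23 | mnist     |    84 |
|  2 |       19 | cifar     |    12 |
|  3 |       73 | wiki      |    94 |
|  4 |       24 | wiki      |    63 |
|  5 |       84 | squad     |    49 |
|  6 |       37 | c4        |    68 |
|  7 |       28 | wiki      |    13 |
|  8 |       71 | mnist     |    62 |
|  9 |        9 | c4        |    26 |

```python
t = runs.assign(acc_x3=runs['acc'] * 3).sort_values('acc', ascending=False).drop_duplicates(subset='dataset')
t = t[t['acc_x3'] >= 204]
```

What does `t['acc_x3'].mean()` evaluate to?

246.0

add column acc_x3 = runs['acc'] * 3:
   epochs dataset  acc  acc_x3
0      88    imdb   43     129
1      23   mnist   84     252
2      19   cifar   12      36
3      73    wiki   94     282
4      24    wiki   63     189
5      84   squad   49     147
6      37      c4   68     204
7      28    wiki   13      39
8      71   mnist   62     186
9       9      c4   26      78
sort by acc descending:
   epochs dataset  acc  acc_x3
3      73    wiki   94     282
1      23   mnist   84     252
6      37      c4   68     204
4      24    wiki   63     189
8      71   mnist   62     186
5      84   squad   49     147
0      88    imdb   43     129
9       9      c4   26      78
7      28    wiki   13      39
2      19   cifar   12      36
drop duplicate dataset (keep=first):
   epochs dataset  acc  acc_x3
3      73    wiki   94     282
1      23   mnist   84     252
6      37      c4   68     204
5      84   squad   49     147
0      88    imdb   43     129
2      19   cifar   12      36
filter rows where acc_x3 >= 204:
   epochs dataset  acc  acc_x3
3      73    wiki   94     282
1      23   mnist   84     252
6      37      c4   68     204
The mean of column 'acc_x3' is 246.0.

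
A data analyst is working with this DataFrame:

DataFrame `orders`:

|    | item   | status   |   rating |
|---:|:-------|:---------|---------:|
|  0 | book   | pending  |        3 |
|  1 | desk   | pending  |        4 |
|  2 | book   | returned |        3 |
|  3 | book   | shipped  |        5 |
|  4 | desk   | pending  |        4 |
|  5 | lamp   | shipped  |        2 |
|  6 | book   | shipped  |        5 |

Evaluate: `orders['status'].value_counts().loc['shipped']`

3

value_counts of status:
status
pending     3
shipped     3
returned    1
Name: count, dtype: int64
Reading off the value at index 'shipped', we get 3.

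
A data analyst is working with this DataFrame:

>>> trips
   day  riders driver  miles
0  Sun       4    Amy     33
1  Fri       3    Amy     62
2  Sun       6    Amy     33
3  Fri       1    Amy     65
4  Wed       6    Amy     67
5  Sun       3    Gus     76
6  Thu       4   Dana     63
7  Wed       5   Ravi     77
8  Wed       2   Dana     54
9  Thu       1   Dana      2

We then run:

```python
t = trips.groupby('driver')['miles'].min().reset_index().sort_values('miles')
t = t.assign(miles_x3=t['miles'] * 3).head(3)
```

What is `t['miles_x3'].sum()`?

333

group by driver, min of miles:
driver
Amy     33
Dana     2
Gus     76
Ravi    77
Name: miles, dtype: int64
reset_index():
  driver  miles
0    Amy     33
1   Dana      2
2    Gus     76
3   Ravi     77
sort by miles:
  driver  miles
1   Dana      2
0    Amy     33
2    Gus     76
3   Ravi     77
add column miles_x3 = t['miles'] * 3:
  driver  miles  miles_x3
1   Dana      2         6
0    Amy     33        99
2    Gus     76       228
3   Ravi     77       231
take first 3 rows:
  driver  miles  miles_x3
1   Dana      2         6
0    Amy     33        99
2    Gus     76       228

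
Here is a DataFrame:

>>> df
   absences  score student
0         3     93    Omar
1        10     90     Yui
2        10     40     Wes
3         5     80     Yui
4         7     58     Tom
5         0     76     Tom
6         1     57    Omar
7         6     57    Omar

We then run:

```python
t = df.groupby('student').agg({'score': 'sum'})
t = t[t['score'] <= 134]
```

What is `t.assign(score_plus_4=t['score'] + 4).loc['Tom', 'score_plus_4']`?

group by student, sum of score:
         score
student       
Omar       207
Tom        134
Wes         40
Yui        170
filter rows where score <= 134:
         score
student       
Tom        134
Wes         40
add column score_plus_4 = t['score'] + 4:
         score  score_plus_4
student                     
Tom        134           138
Wes         40            44

138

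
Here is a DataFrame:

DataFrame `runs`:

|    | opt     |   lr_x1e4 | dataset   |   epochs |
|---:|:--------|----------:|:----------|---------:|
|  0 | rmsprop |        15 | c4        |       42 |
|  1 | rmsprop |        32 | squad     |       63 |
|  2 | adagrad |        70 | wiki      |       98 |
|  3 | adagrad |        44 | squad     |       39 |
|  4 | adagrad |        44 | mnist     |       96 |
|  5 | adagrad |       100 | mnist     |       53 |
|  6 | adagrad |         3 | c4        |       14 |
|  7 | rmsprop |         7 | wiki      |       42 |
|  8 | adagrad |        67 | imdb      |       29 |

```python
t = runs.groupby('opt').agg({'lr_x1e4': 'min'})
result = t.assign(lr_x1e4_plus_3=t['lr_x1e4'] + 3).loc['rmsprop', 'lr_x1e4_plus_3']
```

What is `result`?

10

group by opt, min of lr_x1e4:
         lr_x1e4
opt             
adagrad        3
rmsprop        7
add column lr_x1e4_plus_3 = t['lr_x1e4'] + 3:
         lr_x1e4  lr_x1e4_plus_3
opt                             
adagrad        3               6
rmsprop        7              10
The value at row 'rmsprop', column 'lr_x1e4_plus_3' is 10.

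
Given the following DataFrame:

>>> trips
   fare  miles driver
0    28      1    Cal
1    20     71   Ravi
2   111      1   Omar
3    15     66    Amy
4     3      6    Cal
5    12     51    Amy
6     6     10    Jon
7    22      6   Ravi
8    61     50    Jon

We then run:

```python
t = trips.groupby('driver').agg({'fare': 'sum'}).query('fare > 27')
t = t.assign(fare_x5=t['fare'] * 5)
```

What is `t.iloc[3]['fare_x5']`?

group by driver, sum of fare:
        fare
driver      
Amy       27
Cal       31
Jon       67
Omar     111
Ravi      42
filter rows where fare > 27:
        fare
driver      
Cal       31
Jon       67
Omar     111
Ravi      42
add column fare_x5 = t['fare'] * 5:
        fare  fare_x5
driver               
Cal       31      155
Jon       67      335
Omar     111      555
Ravi      42      210
Then the value at position 3, column 'fare_x5': 210

210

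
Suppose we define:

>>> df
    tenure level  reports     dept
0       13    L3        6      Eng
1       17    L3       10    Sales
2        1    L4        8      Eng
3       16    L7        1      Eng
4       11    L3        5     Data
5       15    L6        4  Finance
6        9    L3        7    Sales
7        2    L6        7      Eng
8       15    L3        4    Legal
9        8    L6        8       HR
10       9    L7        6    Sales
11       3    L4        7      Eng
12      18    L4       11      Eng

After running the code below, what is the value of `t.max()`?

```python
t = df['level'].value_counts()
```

value_counts of level:
level
L3    5
L4    3
L6    3
L7    2
Name: count, dtype: int64
The max of the resulting series is 5.

5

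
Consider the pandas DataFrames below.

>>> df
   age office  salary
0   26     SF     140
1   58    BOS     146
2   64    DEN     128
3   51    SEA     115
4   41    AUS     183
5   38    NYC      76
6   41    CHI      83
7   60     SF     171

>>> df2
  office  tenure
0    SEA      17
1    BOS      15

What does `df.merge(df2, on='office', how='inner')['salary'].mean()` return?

130.5

merge on 'office' (how='inner') → 2 rows:
   age office  salary  tenure
0   58    BOS     146      15
1   51    SEA     115      17
Then the mean of column 'salary': 130.5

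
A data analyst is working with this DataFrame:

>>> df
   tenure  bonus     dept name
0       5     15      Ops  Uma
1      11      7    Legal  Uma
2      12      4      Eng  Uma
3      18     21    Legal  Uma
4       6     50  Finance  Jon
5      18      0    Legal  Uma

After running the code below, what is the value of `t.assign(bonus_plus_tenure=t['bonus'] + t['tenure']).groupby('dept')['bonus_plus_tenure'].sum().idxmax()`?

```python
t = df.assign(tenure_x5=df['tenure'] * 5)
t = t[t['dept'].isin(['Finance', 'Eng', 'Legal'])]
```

Legal

add column tenure_x5 = df['tenure'] * 5:
   tenure  bonus     dept name  tenure_x5
0       5     15      Ops  Uma         25
1      11      7    Legal  Uma         55
2      12      4      Eng  Uma         60
3      18     21    Legal  Uma         90
4       6     50  Finance  Jon         30
5      18      0    Legal  Uma         90
filter rows where dept in ['Finance', 'Eng', 'Legal']:
   tenure  bonus     dept name  tenure_x5
1      11      7    Legal  Uma         55
2      12      4      Eng  Uma         60
3      18     21    Legal  Uma         90
4       6     50  Finance  Jon         30
5      18      0    Legal  Uma         90
add column bonus_plus_tenure = t['bonus'] + t['tenure']:
   tenure  bonus     dept name  tenure_x5  bonus_plus_tenure
1      11      7    Legal  Uma         55                 18
2      12      4      Eng  Uma         60                 16
3      18     21    Legal  Uma         90                 39
4       6     50  Finance  Jon         30                 56
5      18      0    Legal  Uma         90                 18
group by dept, sum of bonus_plus_tenure:
dept
Eng        16
Finance    56
Legal      75
Name: bonus_plus_tenure, dtype: int64
So idxmax() = Legal.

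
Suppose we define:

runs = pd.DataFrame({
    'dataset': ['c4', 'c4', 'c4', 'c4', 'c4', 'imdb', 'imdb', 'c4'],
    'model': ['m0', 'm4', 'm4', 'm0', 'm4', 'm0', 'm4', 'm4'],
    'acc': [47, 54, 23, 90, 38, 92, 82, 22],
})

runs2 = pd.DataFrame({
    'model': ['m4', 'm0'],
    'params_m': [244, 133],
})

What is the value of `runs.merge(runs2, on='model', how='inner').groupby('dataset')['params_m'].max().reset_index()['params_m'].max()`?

244

merge on 'model' (how='inner') → 8 rows:
  dataset model  acc  params_m
0      c4    m0   47       133
1      c4    m4   54       244
2      c4    m4   23       244
3      c4    m0   90       133
4      c4    m4   38       244
5    imdb    m0   92       133
6    imdb    m4   82       244
7      c4    m4   22       244
group by dataset, max of params_m:
dataset
c4      244
imdb    244
Name: params_m, dtype: int64
reset_index():
  dataset  params_m
0      c4       244
1    imdb       244
Taking the max of column 'params_m' gives 244.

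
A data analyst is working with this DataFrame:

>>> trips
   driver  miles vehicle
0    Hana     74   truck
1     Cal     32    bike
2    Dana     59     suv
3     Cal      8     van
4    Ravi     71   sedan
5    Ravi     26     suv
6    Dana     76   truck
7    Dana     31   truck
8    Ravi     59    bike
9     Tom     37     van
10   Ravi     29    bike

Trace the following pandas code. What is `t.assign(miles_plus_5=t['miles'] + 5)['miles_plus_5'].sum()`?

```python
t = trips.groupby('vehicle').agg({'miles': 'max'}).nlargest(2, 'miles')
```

group by vehicle, max of miles:
         miles
vehicle       
bike        59
sedan       71
suv         59
truck       76
van         37
take 2 rows with largest miles:
         miles
vehicle       
truck       76
sedan       71
add column miles_plus_5 = t['miles'] + 5:
         miles  miles_plus_5
vehicle                     
truck       76            81
sedan       71            76
sum of column 'miles_plus_5' → 157

157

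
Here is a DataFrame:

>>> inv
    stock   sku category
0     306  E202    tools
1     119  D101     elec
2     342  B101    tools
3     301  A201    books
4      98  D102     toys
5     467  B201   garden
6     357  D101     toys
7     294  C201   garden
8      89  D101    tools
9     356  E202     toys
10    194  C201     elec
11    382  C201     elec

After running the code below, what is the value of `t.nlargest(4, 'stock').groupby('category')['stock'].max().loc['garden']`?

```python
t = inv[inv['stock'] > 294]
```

467

filter rows where stock > 294:
    stock   sku category
0     306  E202    tools
2     342  B101    tools
3     301  A201    books
5     467  B201   garden
6     357  D101     toys
9     356  E202     toys
11    382  C201     elec
take 4 rows with largest stock:
    stock   sku category
5     467  B201   garden
11    382  C201     elec
6     357  D101     toys
9     356  E202     toys
group by category, max of stock:
category
elec      382
garden    467
toys      357
Name: stock, dtype: int64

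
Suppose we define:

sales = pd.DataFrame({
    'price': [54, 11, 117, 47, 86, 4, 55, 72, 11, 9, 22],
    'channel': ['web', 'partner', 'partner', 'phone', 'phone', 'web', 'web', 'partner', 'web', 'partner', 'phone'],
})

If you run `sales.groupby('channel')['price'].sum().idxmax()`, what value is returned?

group by channel, sum of price:
channel
partner    209
phone      155
web        124
Name: price, dtype: int64
Taking the label with the largest value gives partner.

partner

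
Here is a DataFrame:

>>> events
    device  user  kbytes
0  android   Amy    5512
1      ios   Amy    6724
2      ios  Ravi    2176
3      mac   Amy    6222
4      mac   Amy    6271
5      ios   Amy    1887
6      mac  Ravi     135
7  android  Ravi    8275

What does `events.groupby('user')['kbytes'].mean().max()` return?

group by user, mean of kbytes:
user
Amy     5323.200000
Ravi    3528.666667
Name: kbytes, dtype: float64
So max() = 5323.2.

5323.2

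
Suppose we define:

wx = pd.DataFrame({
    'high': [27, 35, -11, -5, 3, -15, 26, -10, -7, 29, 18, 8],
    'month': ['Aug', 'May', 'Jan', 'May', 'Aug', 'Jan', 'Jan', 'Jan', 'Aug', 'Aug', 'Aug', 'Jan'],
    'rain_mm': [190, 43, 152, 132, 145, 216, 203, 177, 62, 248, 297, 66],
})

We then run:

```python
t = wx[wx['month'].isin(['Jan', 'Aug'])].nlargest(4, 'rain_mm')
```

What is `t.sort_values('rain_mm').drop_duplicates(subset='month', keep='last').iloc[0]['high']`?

-15

filter rows where month in ['Jan', 'Aug']:
    high month  rain_mm
0     27   Aug      190
2    -11   Jan      152
4      3   Aug      145
5    -15   Jan      216
6     26   Jan      203
7    -10   Jan      177
8     -7   Aug       62
9     29   Aug      248
10    18   Aug      297
11     8   Jan       66
take 4 rows with largest rain_mm:
    high month  rain_mm
10    18   Aug      297
9     29   Aug      248
5    -15   Jan      216
6     26   Jan      203
sort by rain_mm:
    high month  rain_mm
6     26   Jan      203
5    -15   Jan      216
9     29   Aug      248
10    18   Aug      297
drop duplicate month (keep=last):
    high month  rain_mm
5    -15   Jan      216
10    18   Aug      297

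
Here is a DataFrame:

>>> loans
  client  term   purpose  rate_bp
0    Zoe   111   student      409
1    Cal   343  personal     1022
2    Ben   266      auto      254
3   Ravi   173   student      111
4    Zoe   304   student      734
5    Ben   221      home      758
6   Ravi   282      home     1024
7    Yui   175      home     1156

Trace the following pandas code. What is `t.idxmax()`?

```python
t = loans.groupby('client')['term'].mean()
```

group by client, mean of term:
client
Ben     243.5
Cal     343.0
Ravi    227.5
Yui     175.0
Zoe     207.5
Name: term, dtype: float64
Finally, label with the largest value = Cal.

Cal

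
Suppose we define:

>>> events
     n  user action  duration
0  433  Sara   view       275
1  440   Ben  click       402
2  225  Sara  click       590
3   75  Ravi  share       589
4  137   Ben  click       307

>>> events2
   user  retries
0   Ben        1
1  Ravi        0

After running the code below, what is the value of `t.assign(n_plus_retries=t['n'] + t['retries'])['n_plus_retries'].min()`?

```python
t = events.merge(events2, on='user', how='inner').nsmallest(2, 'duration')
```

merge on 'user' (how='inner') → 3 rows:
     n  user action  duration  retries
0  440   Ben  click       402        1
1   75  Ravi  share       589        0
2  137   Ben  click       307        1
take 2 rows with smallest duration:
     n user action  duration  retries
2  137  Ben  click       307        1
0  440  Ben  click       402        1
add column n_plus_retries = t['n'] + t['retries']:
     n user action  duration  retries  n_plus_retries
2  137  Ben  click       307        1             138
0  440  Ben  click       402        1             441
So min() = 138.

138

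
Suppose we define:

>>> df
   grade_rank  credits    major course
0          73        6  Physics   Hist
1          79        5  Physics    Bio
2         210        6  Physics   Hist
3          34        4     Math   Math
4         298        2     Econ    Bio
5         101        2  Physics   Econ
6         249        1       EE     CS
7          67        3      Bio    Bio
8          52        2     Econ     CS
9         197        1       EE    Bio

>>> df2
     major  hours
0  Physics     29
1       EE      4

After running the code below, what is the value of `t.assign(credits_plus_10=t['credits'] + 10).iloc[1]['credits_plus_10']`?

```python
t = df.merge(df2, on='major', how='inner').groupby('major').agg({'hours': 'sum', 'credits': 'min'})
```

12

merge on 'major' (how='inner') → 6 rows:
   grade_rank  credits    major course  hours
0          73        6  Physics   Hist     29
1          79        5  Physics    Bio     29
2         210        6  Physics   Hist     29
3         101        2  Physics   Econ     29
4         249        1       EE     CS      4
5         197        1       EE    Bio      4
group by major: sum(hours), min(credits):
         hours  credits
major                  
EE           8        1
Physics    116        2
add column credits_plus_10 = t['credits'] + 10:
         hours  credits  credits_plus_10
major                                   
EE           8        1               11
Physics    116        2               12
Reading off the value at position 1, column 'credits_plus_10', we get 12.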